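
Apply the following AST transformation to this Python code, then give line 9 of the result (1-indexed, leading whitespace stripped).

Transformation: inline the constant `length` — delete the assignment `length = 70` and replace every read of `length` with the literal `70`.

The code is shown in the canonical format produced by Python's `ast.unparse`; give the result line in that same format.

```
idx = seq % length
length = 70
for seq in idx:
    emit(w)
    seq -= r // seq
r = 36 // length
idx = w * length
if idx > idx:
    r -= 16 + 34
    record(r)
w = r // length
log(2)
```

Transformed code:
idx = seq % 70
for seq in idx:
    emit(w)
    seq -= r // seq
r = 36 // 70
idx = w * 70
if idx > idx:
    r -= 16 + 34
    record(r)
w = r // 70
log(2)

record(r)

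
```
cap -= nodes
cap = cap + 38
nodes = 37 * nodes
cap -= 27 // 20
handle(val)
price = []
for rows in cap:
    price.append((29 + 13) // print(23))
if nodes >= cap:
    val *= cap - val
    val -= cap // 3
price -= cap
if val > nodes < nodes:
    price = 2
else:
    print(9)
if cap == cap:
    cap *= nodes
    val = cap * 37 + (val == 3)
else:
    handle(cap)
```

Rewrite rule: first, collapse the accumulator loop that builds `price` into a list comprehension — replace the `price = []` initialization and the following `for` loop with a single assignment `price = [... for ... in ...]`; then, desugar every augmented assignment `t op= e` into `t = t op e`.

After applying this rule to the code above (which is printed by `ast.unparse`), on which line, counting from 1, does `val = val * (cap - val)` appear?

8

Transformed code:
cap = cap - nodes
cap = cap + 38
nodes = 37 * nodes
cap = cap - 27 // 20
handle(val)
price = [(29 + 13) // print(23) for rows in cap]
if nodes >= cap:
    val = val * (cap - val)
    val = val - cap // 3
price = price - cap
if val > nodes < nodes:
    price = 2
else:
    print(9)
if cap == cap:
    cap = cap * nodes
    val = cap * 37 + (val == 3)
else:
    handle(cap)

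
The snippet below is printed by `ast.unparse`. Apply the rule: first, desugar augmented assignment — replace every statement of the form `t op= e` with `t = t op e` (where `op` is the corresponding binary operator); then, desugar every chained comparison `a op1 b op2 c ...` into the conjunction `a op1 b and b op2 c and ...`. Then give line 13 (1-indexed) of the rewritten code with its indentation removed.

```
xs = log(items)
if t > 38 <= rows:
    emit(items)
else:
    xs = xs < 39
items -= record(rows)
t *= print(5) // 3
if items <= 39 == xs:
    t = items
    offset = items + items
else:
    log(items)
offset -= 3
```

Transformed code:
xs = log(items)
if t > 38 and 38 <= rows:
    emit(items)
else:
    xs = xs < 39
items = items - record(rows)
t = t * (print(5) // 3)
if items <= 39 and 39 == xs:
    t = items
    offset = items + items
else:
    log(items)
offset = offset - 3

offset = offset - 3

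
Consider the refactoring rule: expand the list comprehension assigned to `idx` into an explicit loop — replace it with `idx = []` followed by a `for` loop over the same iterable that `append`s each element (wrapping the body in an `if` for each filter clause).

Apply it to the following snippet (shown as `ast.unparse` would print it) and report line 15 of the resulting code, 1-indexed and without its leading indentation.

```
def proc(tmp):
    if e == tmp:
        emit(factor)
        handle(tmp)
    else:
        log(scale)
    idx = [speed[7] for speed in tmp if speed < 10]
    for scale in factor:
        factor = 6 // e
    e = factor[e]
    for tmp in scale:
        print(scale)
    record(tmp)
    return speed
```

print(scale)

Transformed code:
def proc(tmp):
    if e == tmp:
        emit(factor)
        handle(tmp)
    else:
        log(scale)
    idx = []
    for speed in tmp:
        if speed < 10:
            idx.append(speed[7])
    for scale in factor:
        factor = 6 // e
    e = factor[e]
    for tmp in scale:
        print(scale)
    record(tmp)
    return speed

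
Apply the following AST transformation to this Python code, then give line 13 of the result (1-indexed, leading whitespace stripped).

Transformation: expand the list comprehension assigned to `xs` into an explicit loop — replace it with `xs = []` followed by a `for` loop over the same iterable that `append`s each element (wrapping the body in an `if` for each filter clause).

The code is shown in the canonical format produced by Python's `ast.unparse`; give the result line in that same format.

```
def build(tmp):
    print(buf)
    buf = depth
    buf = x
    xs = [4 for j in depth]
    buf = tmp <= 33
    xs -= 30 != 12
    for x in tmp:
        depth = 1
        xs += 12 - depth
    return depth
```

Transformed code:
def build(tmp):
    print(buf)
    buf = depth
    buf = x
    xs = []
    for j in depth:
        xs.append(4)
    buf = tmp <= 33
    xs -= 30 != 12
    for x in tmp:
        depth = 1
        xs += 12 - depth
    return depth

return depth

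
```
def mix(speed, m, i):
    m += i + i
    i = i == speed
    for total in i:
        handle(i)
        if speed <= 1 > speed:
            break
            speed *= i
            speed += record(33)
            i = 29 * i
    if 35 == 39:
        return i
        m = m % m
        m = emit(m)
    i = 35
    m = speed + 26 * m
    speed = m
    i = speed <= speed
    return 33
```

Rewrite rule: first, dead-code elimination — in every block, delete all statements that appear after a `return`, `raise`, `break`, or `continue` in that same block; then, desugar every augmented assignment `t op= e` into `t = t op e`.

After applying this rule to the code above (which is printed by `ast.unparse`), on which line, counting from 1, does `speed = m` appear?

Transformed code:
def mix(speed, m, i):
    m = m + (i + i)
    i = i == speed
    for total in i:
        handle(i)
        if speed <= 1 > speed:
            break
    if 35 == 39:
        return i
    i = 35
    m = speed + 26 * m
    speed = m
    i = speed <= speed
    return 33

12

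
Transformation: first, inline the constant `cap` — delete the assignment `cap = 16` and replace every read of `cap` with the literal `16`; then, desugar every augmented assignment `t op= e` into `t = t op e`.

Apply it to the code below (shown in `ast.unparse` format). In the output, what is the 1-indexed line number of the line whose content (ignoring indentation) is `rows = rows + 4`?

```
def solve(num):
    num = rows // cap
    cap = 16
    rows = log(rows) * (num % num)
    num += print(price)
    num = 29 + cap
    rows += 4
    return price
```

Transformed code:
def solve(num):
    num = rows // 16
    rows = log(rows) * (num % num)
    num = num + print(price)
    num = 29 + 16
    rows = rows + 4
    return price

6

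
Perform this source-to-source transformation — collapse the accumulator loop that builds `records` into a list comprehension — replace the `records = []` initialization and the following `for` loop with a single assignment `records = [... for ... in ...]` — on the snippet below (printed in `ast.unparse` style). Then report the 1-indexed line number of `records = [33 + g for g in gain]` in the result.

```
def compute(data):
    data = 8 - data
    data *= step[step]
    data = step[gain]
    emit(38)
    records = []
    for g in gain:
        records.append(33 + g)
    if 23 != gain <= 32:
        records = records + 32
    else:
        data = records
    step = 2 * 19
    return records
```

6

Transformed code:
def compute(data):
    data = 8 - data
    data *= step[step]
    data = step[gain]
    emit(38)
    records = [33 + g for g in gain]
    if 23 != gain <= 32:
        records = records + 32
    else:
        data = records
    step = 2 * 19
    return records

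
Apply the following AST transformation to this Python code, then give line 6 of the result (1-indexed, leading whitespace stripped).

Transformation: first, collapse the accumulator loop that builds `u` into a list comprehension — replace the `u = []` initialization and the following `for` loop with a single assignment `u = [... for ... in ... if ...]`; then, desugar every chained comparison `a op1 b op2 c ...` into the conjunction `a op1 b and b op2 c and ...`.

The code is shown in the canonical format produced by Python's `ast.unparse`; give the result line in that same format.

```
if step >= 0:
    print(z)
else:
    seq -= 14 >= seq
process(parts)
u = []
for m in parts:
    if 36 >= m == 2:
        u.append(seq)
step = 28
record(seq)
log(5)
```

Transformed code:
if step >= 0:
    print(z)
else:
    seq -= 14 >= seq
process(parts)
u = [seq for m in parts if 36 >= m and m == 2]
step = 28
record(seq)
log(5)

u = [seq for m in parts if 36 >= m and m == 2]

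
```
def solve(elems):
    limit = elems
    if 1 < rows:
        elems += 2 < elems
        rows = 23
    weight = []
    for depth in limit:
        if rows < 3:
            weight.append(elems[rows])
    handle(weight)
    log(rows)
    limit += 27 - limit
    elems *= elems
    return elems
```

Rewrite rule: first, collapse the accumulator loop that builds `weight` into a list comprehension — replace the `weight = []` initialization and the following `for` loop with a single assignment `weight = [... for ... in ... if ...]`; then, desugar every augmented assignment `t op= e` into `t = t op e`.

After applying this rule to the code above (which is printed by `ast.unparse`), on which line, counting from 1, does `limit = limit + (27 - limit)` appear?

9

Transformed code:
def solve(elems):
    limit = elems
    if 1 < rows:
        elems = elems + (2 < elems)
        rows = 23
    weight = [elems[rows] for depth in limit if rows < 3]
    handle(weight)
    log(rows)
    limit = limit + (27 - limit)
    elems = elems * elems
    return elems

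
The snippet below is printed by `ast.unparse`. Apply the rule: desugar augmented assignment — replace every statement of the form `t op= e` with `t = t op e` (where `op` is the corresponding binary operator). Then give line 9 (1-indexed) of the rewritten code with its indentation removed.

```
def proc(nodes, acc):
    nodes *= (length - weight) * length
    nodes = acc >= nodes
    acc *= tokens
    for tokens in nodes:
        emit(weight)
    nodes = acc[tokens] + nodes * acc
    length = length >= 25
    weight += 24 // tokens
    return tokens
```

Transformed code:
def proc(nodes, acc):
    nodes = nodes * ((length - weight) * length)
    nodes = acc >= nodes
    acc = acc * tokens
    for tokens in nodes:
        emit(weight)
    nodes = acc[tokens] + nodes * acc
    length = length >= 25
    weight = weight + 24 // tokens
    return tokens

weight = weight + 24 // tokens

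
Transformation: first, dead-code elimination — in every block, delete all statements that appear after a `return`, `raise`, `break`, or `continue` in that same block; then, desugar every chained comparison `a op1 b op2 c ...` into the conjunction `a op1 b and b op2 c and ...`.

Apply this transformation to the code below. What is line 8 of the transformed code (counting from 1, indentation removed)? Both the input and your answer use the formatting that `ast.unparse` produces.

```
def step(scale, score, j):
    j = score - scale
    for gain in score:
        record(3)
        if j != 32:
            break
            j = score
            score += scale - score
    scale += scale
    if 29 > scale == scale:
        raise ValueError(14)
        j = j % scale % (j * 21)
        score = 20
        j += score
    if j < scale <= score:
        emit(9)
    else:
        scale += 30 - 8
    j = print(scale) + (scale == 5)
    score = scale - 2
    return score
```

Transformed code:
def step(scale, score, j):
    j = score - scale
    for gain in score:
        record(3)
        if j != 32:
            break
    scale += scale
    if 29 > scale and scale == scale:
        raise ValueError(14)
    if j < scale and scale <= score:
        emit(9)
    else:
        scale += 30 - 8
    j = print(scale) + (scale == 5)
    score = scale - 2
    return score

if 29 > scale and scale == scale:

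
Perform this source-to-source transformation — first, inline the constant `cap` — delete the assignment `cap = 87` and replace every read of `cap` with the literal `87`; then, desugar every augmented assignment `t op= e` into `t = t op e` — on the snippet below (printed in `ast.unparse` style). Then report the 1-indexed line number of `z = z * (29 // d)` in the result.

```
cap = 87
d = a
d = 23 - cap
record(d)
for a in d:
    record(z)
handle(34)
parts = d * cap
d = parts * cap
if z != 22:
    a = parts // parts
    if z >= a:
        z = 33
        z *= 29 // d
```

Transformed code:
d = a
d = 23 - 87
record(d)
for a in d:
    record(z)
handle(34)
parts = d * 87
d = parts * 87
if z != 22:
    a = parts // parts
    if z >= a:
        z = 33
        z = z * (29 // d)

13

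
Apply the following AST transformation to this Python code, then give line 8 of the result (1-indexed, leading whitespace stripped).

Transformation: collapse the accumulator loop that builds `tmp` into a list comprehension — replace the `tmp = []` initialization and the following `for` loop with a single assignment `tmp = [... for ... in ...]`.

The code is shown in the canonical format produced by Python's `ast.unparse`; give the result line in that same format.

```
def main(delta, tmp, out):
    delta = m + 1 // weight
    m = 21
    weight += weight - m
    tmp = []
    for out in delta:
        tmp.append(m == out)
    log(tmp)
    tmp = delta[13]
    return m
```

Transformed code:
def main(delta, tmp, out):
    delta = m + 1 // weight
    m = 21
    weight += weight - m
    tmp = [m == out for out in delta]
    log(tmp)
    tmp = delta[13]
    return m

return m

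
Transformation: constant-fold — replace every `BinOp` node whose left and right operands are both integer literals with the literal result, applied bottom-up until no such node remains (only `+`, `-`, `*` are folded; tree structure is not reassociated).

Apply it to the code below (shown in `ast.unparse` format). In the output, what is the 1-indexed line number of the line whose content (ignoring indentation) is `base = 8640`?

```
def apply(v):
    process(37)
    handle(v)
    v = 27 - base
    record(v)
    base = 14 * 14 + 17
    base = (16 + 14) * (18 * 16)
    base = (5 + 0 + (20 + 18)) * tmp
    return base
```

7

Transformed code:
def apply(v):
    process(37)
    handle(v)
    v = 27 - base
    record(v)
    base = 213
    base = 8640
    base = 43 * tmp
    return base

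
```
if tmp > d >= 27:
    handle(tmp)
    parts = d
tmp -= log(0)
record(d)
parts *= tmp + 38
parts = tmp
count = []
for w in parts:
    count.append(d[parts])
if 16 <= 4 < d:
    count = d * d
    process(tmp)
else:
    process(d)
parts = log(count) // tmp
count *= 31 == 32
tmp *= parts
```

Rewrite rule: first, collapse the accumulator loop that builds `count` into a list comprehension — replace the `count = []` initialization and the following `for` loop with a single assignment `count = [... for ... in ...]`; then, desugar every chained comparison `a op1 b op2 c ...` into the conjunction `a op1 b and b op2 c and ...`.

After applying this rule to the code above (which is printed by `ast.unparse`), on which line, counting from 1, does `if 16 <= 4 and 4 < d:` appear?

Transformed code:
if tmp > d and d >= 27:
    handle(tmp)
    parts = d
tmp -= log(0)
record(d)
parts *= tmp + 38
parts = tmp
count = [d[parts] for w in parts]
if 16 <= 4 and 4 < d:
    count = d * d
    process(tmp)
else:
    process(d)
parts = log(count) // tmp
count *= 31 == 32
tmp *= parts

9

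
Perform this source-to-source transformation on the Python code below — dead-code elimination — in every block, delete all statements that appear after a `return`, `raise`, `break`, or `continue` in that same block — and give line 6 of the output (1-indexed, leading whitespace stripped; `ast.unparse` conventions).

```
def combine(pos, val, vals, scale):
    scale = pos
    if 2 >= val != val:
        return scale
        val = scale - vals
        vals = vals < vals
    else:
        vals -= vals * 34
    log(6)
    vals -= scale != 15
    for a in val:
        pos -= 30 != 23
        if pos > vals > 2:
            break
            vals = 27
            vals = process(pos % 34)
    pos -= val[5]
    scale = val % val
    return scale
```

Transformed code:
def combine(pos, val, vals, scale):
    scale = pos
    if 2 >= val != val:
        return scale
    else:
        vals -= vals * 34
    log(6)
    vals -= scale != 15
    for a in val:
        pos -= 30 != 23
        if pos > vals > 2:
            break
    pos -= val[5]
    scale = val % val
    return scale

vals -= vals * 34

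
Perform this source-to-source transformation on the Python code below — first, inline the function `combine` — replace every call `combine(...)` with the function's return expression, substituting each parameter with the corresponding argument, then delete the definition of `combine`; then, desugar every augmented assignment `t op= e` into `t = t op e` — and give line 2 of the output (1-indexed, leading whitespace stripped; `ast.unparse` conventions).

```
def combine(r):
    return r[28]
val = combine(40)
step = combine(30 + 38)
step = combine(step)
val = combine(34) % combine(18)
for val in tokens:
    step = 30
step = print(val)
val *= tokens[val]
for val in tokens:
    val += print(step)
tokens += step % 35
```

Transformed code:
val = 40[28]
step = (30 + 38)[28]
step = step[28]
val = 34[28] % 18[28]
for val in tokens:
    step = 30
step = print(val)
val = val * tokens[val]
for val in tokens:
    val = val + print(step)
tokens = tokens + step % 35

step = (30 + 38)[28]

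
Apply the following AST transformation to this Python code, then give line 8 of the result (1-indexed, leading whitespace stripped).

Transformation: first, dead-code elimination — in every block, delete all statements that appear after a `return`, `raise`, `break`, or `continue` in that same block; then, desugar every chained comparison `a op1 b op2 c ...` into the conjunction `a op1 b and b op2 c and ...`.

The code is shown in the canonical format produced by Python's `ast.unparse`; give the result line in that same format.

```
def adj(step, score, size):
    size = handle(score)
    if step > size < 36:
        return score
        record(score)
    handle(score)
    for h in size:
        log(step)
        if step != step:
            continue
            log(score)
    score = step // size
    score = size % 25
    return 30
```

Transformed code:
def adj(step, score, size):
    size = handle(score)
    if step > size and size < 36:
        return score
    handle(score)
    for h in size:
        log(step)
        if step != step:
            continue
    score = step // size
    score = size % 25
    return 30

if step != step:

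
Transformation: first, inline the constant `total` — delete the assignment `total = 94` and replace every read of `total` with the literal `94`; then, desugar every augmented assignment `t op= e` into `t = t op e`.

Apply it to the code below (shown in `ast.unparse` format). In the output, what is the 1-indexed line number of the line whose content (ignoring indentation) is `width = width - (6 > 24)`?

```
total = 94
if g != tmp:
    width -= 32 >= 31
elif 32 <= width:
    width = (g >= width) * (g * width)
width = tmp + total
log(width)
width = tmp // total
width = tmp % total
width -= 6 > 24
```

9

Transformed code:
if g != tmp:
    width = width - (32 >= 31)
elif 32 <= width:
    width = (g >= width) * (g * width)
width = tmp + 94
log(width)
width = tmp // 94
width = tmp % 94
width = width - (6 > 24)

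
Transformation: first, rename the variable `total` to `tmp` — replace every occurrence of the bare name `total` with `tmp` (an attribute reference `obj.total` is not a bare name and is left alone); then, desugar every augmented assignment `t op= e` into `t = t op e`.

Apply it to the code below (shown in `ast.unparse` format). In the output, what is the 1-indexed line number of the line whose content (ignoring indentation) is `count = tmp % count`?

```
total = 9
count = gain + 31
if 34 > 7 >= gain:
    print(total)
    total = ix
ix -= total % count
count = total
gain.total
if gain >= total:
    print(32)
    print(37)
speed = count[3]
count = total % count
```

Transformed code:
tmp = 9
count = gain + 31
if 34 > 7 >= gain:
    print(tmp)
    tmp = ix
ix = ix - tmp % count
count = tmp
gain.total
if gain >= tmp:
    print(32)
    print(37)
speed = count[3]
count = tmp % count

13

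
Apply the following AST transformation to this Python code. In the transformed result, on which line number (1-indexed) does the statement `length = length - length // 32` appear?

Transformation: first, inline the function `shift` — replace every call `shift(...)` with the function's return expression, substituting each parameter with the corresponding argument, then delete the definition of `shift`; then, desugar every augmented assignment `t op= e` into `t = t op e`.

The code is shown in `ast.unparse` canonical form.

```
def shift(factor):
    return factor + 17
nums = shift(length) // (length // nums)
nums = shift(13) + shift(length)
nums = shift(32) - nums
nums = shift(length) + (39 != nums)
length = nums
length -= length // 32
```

6

Transformed code:
nums = (length + 17) // (length // nums)
nums = 13 + 17 + (length + 17)
nums = 32 + 17 - nums
nums = length + 17 + (39 != nums)
length = nums
length = length - length // 32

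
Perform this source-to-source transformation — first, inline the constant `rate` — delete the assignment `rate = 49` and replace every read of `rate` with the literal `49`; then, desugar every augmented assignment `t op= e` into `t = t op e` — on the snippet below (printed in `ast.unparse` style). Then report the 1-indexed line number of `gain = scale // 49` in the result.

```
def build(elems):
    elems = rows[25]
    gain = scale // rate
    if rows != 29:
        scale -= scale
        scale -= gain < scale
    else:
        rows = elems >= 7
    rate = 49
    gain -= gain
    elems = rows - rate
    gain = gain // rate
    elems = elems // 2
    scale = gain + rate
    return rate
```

Transformed code:
def build(elems):
    elems = rows[25]
    gain = scale // 49
    if rows != 29:
        scale = scale - scale
        scale = scale - (gain < scale)
    else:
        rows = elems >= 7
    gain = gain - gain
    elems = rows - 49
    gain = gain // 49
    elems = elems // 2
    scale = gain + 49
    return 49

3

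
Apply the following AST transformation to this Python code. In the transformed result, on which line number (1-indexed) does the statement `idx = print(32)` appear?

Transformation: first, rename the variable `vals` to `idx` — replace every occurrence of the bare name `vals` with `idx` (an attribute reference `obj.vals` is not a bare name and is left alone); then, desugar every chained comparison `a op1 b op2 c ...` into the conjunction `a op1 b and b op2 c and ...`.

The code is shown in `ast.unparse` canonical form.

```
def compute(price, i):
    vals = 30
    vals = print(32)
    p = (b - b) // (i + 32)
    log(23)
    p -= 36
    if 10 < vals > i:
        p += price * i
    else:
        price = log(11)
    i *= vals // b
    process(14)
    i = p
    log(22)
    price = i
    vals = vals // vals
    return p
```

3

Transformed code:
def compute(price, i):
    idx = 30
    idx = print(32)
    p = (b - b) // (i + 32)
    log(23)
    p -= 36
    if 10 < idx and idx > i:
        p += price * i
    else:
        price = log(11)
    i *= idx // b
    process(14)
    i = p
    log(22)
    price = i
    idx = idx // idx
    return p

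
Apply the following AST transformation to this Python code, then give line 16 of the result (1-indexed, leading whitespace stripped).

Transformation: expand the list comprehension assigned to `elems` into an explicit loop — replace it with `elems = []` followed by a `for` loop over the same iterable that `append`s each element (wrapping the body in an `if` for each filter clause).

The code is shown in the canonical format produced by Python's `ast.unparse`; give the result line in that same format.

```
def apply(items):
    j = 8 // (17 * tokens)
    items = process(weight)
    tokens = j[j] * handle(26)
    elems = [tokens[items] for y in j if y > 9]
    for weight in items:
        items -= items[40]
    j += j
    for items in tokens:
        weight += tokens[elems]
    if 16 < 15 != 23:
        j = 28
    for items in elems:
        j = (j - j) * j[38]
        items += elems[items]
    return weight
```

for items in elems:

Transformed code:
def apply(items):
    j = 8 // (17 * tokens)
    items = process(weight)
    tokens = j[j] * handle(26)
    elems = []
    for y in j:
        if y > 9:
            elems.append(tokens[items])
    for weight in items:
        items -= items[40]
    j += j
    for items in tokens:
        weight += tokens[elems]
    if 16 < 15 != 23:
        j = 28
    for items in elems:
        j = (j - j) * j[38]
        items += elems[items]
    return weight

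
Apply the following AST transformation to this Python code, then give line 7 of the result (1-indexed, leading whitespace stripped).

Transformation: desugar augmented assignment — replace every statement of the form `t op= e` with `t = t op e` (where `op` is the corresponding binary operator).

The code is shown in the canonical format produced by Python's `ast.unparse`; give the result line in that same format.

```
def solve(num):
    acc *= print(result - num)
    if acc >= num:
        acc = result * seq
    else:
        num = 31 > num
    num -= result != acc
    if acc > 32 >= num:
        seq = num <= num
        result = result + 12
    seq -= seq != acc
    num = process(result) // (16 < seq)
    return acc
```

Transformed code:
def solve(num):
    acc = acc * print(result - num)
    if acc >= num:
        acc = result * seq
    else:
        num = 31 > num
    num = num - (result != acc)
    if acc > 32 >= num:
        seq = num <= num
        result = result + 12
    seq = seq - (seq != acc)
    num = process(result) // (16 < seq)
    return acc

num = num - (result != acc)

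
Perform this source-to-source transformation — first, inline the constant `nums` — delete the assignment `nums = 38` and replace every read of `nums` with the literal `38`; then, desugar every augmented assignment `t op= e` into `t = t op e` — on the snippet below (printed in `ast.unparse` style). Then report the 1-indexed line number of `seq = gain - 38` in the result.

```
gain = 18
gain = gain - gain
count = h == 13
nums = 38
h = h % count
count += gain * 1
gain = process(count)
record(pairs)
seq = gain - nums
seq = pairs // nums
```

8

Transformed code:
gain = 18
gain = gain - gain
count = h == 13
h = h % count
count = count + gain * 1
gain = process(count)
record(pairs)
seq = gain - 38
seq = pairs // 38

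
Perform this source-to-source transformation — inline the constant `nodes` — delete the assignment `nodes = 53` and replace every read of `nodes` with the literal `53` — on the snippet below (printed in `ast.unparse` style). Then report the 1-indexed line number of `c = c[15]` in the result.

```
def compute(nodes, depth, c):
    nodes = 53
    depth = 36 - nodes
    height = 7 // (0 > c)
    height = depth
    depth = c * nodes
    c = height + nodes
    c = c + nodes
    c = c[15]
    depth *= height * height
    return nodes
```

Transformed code:
def compute(nodes, depth, c):
    depth = 36 - 53
    height = 7 // (0 > c)
    height = depth
    depth = c * 53
    c = height + 53
    c = c + 53
    c = c[15]
    depth *= height * height
    return 53

8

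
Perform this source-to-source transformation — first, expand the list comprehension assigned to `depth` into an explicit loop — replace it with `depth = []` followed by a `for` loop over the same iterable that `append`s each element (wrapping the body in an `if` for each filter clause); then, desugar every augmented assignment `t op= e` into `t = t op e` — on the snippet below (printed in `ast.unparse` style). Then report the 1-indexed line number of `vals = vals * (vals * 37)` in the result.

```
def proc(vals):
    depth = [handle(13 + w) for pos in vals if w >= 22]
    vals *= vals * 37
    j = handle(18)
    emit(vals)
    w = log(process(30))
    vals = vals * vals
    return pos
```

6

Transformed code:
def proc(vals):
    depth = []
    for pos in vals:
        if w >= 22:
            depth.append(handle(13 + w))
    vals = vals * (vals * 37)
    j = handle(18)
    emit(vals)
    w = log(process(30))
    vals = vals * vals
    return pos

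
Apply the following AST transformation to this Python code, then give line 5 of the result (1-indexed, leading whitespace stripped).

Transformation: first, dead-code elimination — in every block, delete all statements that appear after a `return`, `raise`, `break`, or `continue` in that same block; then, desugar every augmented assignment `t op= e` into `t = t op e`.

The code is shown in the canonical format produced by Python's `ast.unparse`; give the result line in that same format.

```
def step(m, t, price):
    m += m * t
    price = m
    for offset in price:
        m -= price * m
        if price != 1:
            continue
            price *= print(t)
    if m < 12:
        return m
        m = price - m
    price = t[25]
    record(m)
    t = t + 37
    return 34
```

Transformed code:
def step(m, t, price):
    m = m + m * t
    price = m
    for offset in price:
        m = m - price * m
        if price != 1:
            continue
    if m < 12:
        return m
    price = t[25]
    record(m)
    t = t + 37
    return 34

m = m - price * m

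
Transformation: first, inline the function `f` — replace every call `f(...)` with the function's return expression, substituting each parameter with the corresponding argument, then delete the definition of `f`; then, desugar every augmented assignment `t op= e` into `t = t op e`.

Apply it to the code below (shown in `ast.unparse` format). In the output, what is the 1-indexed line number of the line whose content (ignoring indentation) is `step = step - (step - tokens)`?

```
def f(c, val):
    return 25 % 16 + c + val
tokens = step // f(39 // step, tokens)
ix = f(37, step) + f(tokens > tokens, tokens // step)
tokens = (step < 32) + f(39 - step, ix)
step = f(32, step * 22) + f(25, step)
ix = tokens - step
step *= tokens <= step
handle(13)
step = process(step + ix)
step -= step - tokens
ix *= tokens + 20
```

9

Transformed code:
tokens = step // (25 % 16 + 39 // step + tokens)
ix = 25 % 16 + 37 + step + (25 % 16 + (tokens > tokens) + tokens // step)
tokens = (step < 32) + (25 % 16 + (39 - step) + ix)
step = 25 % 16 + 32 + step * 22 + (25 % 16 + 25 + step)
ix = tokens - step
step = step * (tokens <= step)
handle(13)
step = process(step + ix)
step = step - (step - tokens)
ix = ix * (tokens + 20)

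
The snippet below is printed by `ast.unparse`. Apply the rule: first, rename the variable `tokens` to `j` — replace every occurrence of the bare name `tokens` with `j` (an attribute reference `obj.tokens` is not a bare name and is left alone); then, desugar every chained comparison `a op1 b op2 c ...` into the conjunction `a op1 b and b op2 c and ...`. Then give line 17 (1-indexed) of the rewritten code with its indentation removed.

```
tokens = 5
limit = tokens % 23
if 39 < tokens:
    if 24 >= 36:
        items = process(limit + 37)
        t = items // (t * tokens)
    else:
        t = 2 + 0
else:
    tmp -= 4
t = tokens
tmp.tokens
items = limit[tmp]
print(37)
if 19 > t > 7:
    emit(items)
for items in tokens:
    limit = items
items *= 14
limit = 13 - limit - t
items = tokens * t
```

for items in j:

Transformed code:
j = 5
limit = j % 23
if 39 < j:
    if 24 >= 36:
        items = process(limit + 37)
        t = items // (t * j)
    else:
        t = 2 + 0
else:
    tmp -= 4
t = j
tmp.tokens
items = limit[tmp]
print(37)
if 19 > t and t > 7:
    emit(items)
for items in j:
    limit = items
items *= 14
limit = 13 - limit - t
items = j * t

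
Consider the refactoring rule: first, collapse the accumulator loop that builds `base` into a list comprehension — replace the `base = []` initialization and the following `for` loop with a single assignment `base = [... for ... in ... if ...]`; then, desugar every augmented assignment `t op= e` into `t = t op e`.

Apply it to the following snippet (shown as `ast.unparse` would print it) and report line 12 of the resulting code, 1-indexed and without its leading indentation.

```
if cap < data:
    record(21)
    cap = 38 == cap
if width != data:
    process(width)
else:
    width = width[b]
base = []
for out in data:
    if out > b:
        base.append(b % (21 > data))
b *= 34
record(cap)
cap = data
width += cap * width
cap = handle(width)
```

Transformed code:
if cap < data:
    record(21)
    cap = 38 == cap
if width != data:
    process(width)
else:
    width = width[b]
base = [b % (21 > data) for out in data if out > b]
b = b * 34
record(cap)
cap = data
width = width + cap * width
cap = handle(width)

width = width + cap * width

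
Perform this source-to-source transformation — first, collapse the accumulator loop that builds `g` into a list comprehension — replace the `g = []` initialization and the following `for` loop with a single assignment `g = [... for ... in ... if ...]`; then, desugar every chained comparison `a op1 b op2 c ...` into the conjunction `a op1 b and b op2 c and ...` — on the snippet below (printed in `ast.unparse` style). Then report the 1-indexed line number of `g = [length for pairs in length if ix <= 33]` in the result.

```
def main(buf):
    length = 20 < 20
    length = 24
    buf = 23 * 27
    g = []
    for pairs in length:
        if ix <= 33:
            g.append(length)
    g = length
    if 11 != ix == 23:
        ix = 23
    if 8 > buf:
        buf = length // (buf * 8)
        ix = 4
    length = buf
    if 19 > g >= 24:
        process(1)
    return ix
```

Transformed code:
def main(buf):
    length = 20 < 20
    length = 24
    buf = 23 * 27
    g = [length for pairs in length if ix <= 33]
    g = length
    if 11 != ix and ix == 23:
        ix = 23
    if 8 > buf:
        buf = length // (buf * 8)
        ix = 4
    length = buf
    if 19 > g and g >= 24:
        process(1)
    return ix

5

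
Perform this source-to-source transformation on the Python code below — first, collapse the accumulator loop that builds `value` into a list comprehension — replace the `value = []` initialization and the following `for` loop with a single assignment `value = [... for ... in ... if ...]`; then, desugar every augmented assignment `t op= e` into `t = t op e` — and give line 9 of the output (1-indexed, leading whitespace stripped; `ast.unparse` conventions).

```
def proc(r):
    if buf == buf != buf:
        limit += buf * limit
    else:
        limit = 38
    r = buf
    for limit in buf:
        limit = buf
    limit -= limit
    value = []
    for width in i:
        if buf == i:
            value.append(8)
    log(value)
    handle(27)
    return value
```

Transformed code:
def proc(r):
    if buf == buf != buf:
        limit = limit + buf * limit
    else:
        limit = 38
    r = buf
    for limit in buf:
        limit = buf
    limit = limit - limit
    value = [8 for width in i if buf == i]
    log(value)
    handle(27)
    return value

limit = limit - limit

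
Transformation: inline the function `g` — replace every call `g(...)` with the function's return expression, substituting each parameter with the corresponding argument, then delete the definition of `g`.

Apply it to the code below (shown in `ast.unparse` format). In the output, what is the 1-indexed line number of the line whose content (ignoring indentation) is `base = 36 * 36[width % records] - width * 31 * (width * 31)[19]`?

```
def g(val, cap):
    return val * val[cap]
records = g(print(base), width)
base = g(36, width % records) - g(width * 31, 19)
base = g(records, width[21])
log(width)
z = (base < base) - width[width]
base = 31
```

Transformed code:
records = print(base) * print(base)[width]
base = 36 * 36[width % records] - width * 31 * (width * 31)[19]
base = records * records[width[21]]
log(width)
z = (base < base) - width[width]
base = 31

2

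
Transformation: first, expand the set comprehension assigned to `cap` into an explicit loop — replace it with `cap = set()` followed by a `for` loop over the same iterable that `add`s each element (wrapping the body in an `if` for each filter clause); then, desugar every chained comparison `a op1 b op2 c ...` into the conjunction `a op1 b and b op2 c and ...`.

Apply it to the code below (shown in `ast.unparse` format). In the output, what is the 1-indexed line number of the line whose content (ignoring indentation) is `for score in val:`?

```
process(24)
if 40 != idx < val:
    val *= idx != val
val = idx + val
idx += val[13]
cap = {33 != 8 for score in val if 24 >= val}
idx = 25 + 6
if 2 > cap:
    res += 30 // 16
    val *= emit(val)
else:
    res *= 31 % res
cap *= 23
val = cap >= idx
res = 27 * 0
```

7

Transformed code:
process(24)
if 40 != idx and idx < val:
    val *= idx != val
val = idx + val
idx += val[13]
cap = set()
for score in val:
    if 24 >= val:
        cap.add(33 != 8)
idx = 25 + 6
if 2 > cap:
    res += 30 // 16
    val *= emit(val)
else:
    res *= 31 % res
cap *= 23
val = cap >= idx
res = 27 * 0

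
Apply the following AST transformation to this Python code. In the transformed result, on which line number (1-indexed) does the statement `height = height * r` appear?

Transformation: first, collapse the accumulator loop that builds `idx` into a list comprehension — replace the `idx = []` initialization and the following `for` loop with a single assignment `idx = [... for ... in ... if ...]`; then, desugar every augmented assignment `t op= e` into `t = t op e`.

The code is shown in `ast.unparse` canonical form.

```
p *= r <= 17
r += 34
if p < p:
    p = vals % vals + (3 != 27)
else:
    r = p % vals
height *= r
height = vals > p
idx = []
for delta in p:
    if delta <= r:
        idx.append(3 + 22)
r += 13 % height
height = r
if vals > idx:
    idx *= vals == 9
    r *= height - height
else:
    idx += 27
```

Transformed code:
p = p * (r <= 17)
r = r + 34
if p < p:
    p = vals % vals + (3 != 27)
else:
    r = p % vals
height = height * r
height = vals > p
idx = [3 + 22 for delta in p if delta <= r]
r = r + 13 % height
height = r
if vals > idx:
    idx = idx * (vals == 9)
    r = r * (height - height)
else:
    idx = idx + 27

7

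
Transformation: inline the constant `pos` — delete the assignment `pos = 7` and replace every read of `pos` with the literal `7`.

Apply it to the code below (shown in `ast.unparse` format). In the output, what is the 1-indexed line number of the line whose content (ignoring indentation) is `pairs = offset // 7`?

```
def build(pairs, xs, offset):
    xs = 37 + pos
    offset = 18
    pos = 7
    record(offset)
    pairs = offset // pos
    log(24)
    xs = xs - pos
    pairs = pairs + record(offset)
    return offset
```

5

Transformed code:
def build(pairs, xs, offset):
    xs = 37 + 7
    offset = 18
    record(offset)
    pairs = offset // 7
    log(24)
    xs = xs - 7
    pairs = pairs + record(offset)
    return offset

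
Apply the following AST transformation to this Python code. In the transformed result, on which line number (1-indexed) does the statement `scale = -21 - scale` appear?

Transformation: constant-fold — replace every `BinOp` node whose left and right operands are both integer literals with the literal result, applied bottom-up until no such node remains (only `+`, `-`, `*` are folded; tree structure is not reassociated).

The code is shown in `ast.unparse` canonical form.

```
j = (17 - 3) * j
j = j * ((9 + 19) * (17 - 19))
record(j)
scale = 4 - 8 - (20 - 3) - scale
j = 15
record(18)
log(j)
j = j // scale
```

Transformed code:
j = 14 * j
j = j * -56
record(j)
scale = -21 - scale
j = 15
record(18)
log(j)
j = j // scale

4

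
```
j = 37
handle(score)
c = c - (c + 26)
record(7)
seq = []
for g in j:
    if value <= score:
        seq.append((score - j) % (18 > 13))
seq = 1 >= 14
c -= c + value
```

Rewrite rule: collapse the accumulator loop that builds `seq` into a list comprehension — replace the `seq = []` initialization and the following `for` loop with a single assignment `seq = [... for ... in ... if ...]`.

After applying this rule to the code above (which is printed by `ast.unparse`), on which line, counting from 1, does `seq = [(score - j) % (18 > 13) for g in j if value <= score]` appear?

Transformed code:
j = 37
handle(score)
c = c - (c + 26)
record(7)
seq = [(score - j) % (18 > 13) for g in j if value <= score]
seq = 1 >= 14
c -= c + value

5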